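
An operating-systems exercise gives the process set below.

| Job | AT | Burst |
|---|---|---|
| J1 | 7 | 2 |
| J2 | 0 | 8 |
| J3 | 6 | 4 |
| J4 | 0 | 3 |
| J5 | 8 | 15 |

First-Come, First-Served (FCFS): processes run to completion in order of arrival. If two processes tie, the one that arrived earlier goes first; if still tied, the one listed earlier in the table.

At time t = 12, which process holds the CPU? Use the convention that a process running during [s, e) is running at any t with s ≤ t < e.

Gantt: | J2 0-8 | J4 8-11 | J3 11-15 | J1 15-17 | J5 17-32 |
Completion: J1=17  J2=8  J3=15  J4=11  J5=32
Turnaround (C−A): J1=10  J2=8  J3=9  J4=11  J5=24

J3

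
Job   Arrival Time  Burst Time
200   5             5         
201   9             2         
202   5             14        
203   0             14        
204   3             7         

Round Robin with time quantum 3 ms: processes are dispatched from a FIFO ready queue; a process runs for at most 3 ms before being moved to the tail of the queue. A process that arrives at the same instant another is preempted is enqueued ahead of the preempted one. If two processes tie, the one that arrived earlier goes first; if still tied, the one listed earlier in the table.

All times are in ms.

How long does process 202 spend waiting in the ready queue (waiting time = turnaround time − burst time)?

23

Schedule: | 203 0-3 | 204 3-6 | 203 6-9 | 200 9-12 | 202 12-15 | 204 15-18 | 201 18-20 | 203 20-23 | 200 23-25 | 202 25-28 | 204 28-29 | 203 29-32 | 202 32-35 | 203 35-37 | 202 37-42 |
Completion: 200=25  201=20  202=42  203=37  204=29
Turnaround (C−A): 200=20  201=11  202=37  203=37  204=26
Waiting(202) = turnaround − burst = 37 − 14 = 23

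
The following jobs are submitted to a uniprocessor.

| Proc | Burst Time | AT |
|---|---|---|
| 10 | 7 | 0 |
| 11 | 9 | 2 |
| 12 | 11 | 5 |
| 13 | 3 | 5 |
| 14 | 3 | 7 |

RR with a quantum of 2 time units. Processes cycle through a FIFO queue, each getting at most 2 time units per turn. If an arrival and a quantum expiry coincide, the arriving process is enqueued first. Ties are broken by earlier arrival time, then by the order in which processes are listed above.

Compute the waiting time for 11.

Timeline: | 10 0-2 | 11 2-4 | 10 4-6 | 11 6-8 | 12 8-10 | 13 10-12 | 10 12-14 | 14 14-16 | 11 16-18 | 12 18-20 | 13 20-21 | 10 21-22 | 14 22-23 | 11 23-25 | 12 25-27 | 11 27-28 | 12 28-33 |
Completion: 10=22  11=28  12=33  13=21  14=23
Turnaround (C−A): 10=22  11=26  12=28  13=16  14=16
Waiting(11) = turnaround − burst = 26 − 9 = 17

17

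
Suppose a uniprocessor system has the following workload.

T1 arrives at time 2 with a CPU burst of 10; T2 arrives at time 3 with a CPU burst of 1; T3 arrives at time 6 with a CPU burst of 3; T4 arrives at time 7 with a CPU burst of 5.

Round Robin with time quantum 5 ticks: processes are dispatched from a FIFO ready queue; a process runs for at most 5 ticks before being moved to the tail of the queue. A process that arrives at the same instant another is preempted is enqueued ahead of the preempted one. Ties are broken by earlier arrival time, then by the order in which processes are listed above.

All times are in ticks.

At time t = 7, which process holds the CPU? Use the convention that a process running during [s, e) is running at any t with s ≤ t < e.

Gantt: | idle 0-2 | T1 2-7 | T2 7-8 | T3 8-11 | T4 11-16 | T1 16-21 |
Completion: T1=21  T2=8  T3=11  T4=16
Turnaround (C−A): T1=19  T2=5  T3=5  T4=9

T2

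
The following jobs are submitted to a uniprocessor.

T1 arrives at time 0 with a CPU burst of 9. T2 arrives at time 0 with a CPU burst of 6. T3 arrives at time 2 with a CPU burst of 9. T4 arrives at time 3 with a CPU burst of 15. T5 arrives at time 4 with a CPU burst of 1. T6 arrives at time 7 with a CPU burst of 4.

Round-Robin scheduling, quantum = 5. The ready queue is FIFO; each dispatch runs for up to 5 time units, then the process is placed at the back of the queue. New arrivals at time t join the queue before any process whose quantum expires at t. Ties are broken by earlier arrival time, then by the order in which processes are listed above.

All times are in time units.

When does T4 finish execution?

Schedule: | T1 0-5 | T2 5-10 | T3 10-15 | T4 15-20 | T5 20-21 | T1 21-25 | T6 25-29 | T2 29-30 | T3 30-34 | T4 34-44 |
Completion: T1=25  T2=30  T3=34  T4=44  T5=21  T6=29
Turnaround (C−A): T1=25  T2=30  T3=32  T4=41  T5=17  T6=22

44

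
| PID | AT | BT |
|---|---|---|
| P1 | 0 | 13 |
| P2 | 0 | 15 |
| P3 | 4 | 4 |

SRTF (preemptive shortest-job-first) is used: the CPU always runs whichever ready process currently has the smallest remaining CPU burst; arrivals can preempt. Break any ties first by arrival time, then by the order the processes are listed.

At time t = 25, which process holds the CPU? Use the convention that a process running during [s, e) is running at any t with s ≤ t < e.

P2

Schedule: | P1 0-4 | P3 4-8 | P1 8-17 | P2 17-32 |
Completion: P1=17  P2=32  P3=8
Turnaround (C−A): P1=17  P2=32  P3=4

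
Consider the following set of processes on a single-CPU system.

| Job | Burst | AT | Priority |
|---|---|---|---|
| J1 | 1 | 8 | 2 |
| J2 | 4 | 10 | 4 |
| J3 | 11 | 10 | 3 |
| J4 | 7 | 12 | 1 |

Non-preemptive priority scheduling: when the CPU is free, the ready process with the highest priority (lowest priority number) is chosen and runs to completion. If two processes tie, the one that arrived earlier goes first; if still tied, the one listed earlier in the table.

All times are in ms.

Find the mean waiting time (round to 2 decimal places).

6.75

Schedule: | idle 0-8 | J1 8-9 | idle 9-10 | J3 10-21 | J4 21-28 | J2 28-32 |
Completion: J1=9  J2=32  J3=21  J4=28
Turnaround (C−A): J1=1  J2=22  J3=11  J4=16
Waiting times: J1=0, J2=18, J3=0, J4=9
Average waiting = (0+18+0+9) / 4 = 27/4 = 6.75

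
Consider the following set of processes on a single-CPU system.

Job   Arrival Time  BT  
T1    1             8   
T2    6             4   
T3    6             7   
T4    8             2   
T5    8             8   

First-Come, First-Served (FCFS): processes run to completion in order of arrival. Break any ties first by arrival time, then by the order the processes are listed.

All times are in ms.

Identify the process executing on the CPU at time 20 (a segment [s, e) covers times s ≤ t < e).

Gantt: | idle 0-1 | T1 1-9 | T2 9-13 | T3 13-20 | T4 20-22 | T5 22-30 |
Completion: T1=9  T2=13  T3=20  T4=22  T5=30

T4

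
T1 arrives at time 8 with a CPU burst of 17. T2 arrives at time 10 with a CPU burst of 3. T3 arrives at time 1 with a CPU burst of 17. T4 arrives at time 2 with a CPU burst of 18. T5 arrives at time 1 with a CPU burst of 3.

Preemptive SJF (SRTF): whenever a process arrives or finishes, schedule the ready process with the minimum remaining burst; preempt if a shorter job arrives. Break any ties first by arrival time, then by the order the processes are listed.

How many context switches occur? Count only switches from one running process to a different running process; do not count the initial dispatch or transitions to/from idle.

Schedule: | idle 0-1 | T5 1-4 | T3 4-10 | T2 10-13 | T3 13-24 | T1 24-41 | T4 41-59 |
Completion: T1=41  T2=13  T3=24  T4=59  T5=4

5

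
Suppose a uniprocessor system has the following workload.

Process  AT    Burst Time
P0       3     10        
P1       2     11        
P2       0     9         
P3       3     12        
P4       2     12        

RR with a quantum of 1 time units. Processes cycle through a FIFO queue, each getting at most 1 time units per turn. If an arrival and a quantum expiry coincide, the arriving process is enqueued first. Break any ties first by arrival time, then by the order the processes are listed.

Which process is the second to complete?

Schedule: | P2 0-2 | P1 2-3 | P4 3-4 | P2 4-5 | P0 5-6 | P3 6-7 | P1 7-8 | P4 8-9 | P2 9-10 | P0 10-11 | P3 11-12 | P1 12-13 | P4 13-14 | P2 14-15 | P0 15-16 | P3 16-17 | P1 17-18 | P4 18-19 | P2 19-20 | P0 20-21 | P3 21-22 | P1 22-23 | P4 23-24 | P2 24-25 | P0 25-26 | P3 26-27 | P1 27-28 | P4 28-29 | P2 29-30 | P0 30-31 | P3 31-32 | P1 32-33 | P4 33-34 | P2 34-35 | P0 35-36 | P3 36-37 | P1 37-38 | P4 38-39 | P0 39-40 | P3 40-41 | P1 41-42 | P4 42-43 | P0 43-44 | P3 44-45 | P1 45-46 | P4 46-47 | P0 47-48 | P3 48-49 | P1 49-50 | P4 50-51 | P3 51-52 | P4 52-53 | P3 53-54 |
Completion: P0=48  P1=50  P2=35  P3=54  P4=53
Finish order: P2 → P0 → P1 → P4 → P3

P0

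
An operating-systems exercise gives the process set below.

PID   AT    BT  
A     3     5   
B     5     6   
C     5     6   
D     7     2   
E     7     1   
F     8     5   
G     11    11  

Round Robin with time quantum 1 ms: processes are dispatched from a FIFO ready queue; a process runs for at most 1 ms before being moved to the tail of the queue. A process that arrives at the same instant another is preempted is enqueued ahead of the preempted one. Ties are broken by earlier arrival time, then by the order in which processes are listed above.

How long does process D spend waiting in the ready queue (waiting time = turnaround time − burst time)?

7

Gantt: | idle 0-3 | A 3-5 | B 5-6 | C 6-7 | A 7-8 | B 8-9 | D 9-10 | E 10-11 | C 11-12 | F 12-13 | A 13-14 | B 14-15 | D 15-16 | G 16-17 | C 17-18 | F 18-19 | A 19-20 | B 20-21 | G 21-22 | C 22-23 | F 23-24 | B 24-25 | G 25-26 | C 26-27 | F 27-28 | B 28-29 | G 29-30 | C 30-31 | F 31-32 | G 32-39 |
Completion: A=20  B=29  C=31  D=16  E=11  F=32  G=39
Waiting(D) = turnaround − burst = 9 − 2 = 7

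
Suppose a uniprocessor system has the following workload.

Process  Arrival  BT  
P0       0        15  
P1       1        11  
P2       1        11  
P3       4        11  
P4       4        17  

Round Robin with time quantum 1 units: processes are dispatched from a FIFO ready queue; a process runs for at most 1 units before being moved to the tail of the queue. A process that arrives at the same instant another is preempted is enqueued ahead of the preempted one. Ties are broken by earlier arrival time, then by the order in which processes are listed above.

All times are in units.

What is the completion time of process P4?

Timeline: | P0 0-1 | P1 1-2 | P2 2-3 | P0 3-4 | P1 4-5 | P2 5-6 | P3 6-7 | P4 7-8 | P0 8-9 | P1 9-10 | P2 10-11 | P3 11-12 | P4 12-13 | P0 13-14 | P1 14-15 | P2 15-16 | P3 16-17 | P4 17-18 | P0 18-19 | P1 19-20 | P2 20-21 | P3 21-22 | P4 22-23 | P0 23-24 | P1 24-25 | P2 25-26 | P3 26-27 | P4 27-28 | P0 28-29 | P1 29-30 | P2 30-31 | P3 31-32 | P4 32-33 | P0 33-34 | P1 34-35 | P2 35-36 | P3 36-37 | P4 37-38 | P0 38-39 | P1 39-40 | P2 40-41 | P3 41-42 | P4 42-43 | P0 43-44 | P1 44-45 | P2 45-46 | P3 46-47 | P4 47-48 | P0 48-49 | P1 49-50 | P2 50-51 | P3 51-52 | P4 52-53 | P0 53-54 | P3 54-55 | P4 55-56 | P0 56-57 | P4 57-58 | P0 58-59 | P4 59-60 | P0 60-61 | P4 61-65 |
Completion: P0=61  P1=50  P2=51  P3=55  P4=65
Turnaround (C−A): P0=61  P1=49  P2=50  P3=51  P4=61

65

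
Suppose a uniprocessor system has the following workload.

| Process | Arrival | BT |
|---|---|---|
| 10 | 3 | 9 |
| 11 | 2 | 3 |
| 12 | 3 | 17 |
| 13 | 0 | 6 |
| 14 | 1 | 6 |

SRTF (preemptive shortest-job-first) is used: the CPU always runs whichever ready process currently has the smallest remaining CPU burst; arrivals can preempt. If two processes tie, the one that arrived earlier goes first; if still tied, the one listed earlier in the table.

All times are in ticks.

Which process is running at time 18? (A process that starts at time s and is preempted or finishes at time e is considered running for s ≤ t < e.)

10

Gantt: | 13 0-2 | 11 2-5 | 13 5-9 | 14 9-15 | 10 15-24 | 12 24-41 |
Completion: 10=24  11=5  12=41  13=9  14=15
Turnaround (C−A): 10=21  11=3  12=38  13=9  14=14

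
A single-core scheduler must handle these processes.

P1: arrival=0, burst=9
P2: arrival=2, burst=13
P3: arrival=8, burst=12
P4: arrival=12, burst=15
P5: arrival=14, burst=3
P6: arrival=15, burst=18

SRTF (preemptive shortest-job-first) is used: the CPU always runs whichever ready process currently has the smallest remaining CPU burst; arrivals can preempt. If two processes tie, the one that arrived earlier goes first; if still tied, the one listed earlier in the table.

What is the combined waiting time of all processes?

88

Schedule: | P1 0-9 | P3 9-14 | P5 14-17 | P3 17-24 | P2 24-37 | P4 37-52 | P6 52-70 |
Completion: P1=9  P2=37  P3=24  P4=52  P5=17  P6=70
Turnaround (C−A): P1=9  P2=35  P3=16  P4=40  P5=3  P6=55
Waiting = turnaround − burst: P1=0, P2=22, P3=4, P4=25, P5=0, P6=37
Total waiting = 0 + 22 + 4 + 25 + 0 + 37 = 88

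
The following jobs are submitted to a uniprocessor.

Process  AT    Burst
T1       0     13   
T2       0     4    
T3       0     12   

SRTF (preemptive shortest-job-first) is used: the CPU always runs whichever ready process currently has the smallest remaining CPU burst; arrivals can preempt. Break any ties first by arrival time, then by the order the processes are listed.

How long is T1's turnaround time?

29

Timeline: | T2 0-4 | T3 4-16 | T1 16-29 |
Completion: T1=29  T2=4  T3=16
Turnaround (C−A): T1=29  T2=4  T3=16
Turnaround(T1) = completion − arrival = 29 − 0 = 29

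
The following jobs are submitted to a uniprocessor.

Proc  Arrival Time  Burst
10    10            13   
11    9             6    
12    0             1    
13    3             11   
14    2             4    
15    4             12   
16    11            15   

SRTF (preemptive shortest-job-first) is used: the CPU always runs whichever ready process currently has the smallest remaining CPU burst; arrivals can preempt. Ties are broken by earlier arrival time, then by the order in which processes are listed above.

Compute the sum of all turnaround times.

152

Timeline: | 12 0-1 | idle 1-2 | 14 2-6 | 13 6-9 | 11 9-15 | 13 15-23 | 15 23-35 | 10 35-48 | 16 48-63 |
Completion: 10=48  11=15  12=1  13=23  14=6  15=35  16=63
Turnaround = completion − arrival: 10=38, 11=6, 12=1, 13=20, 14=4, 15=31, 16=52
Total turnaround = 38 + 6 + 1 + 20 + 4 + 31 + 52 = 152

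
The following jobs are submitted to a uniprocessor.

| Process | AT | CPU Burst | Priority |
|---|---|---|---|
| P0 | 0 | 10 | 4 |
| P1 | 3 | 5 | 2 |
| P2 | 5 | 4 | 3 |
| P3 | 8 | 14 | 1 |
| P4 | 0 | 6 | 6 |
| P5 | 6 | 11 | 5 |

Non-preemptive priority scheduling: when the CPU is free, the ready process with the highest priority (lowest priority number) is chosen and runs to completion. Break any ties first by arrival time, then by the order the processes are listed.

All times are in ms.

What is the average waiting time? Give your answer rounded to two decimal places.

Schedule: | P0 0-10 | P3 10-24 | P1 24-29 | P2 29-33 | P5 33-44 | P4 44-50 |
Completion: P0=10  P1=29  P2=33  P3=24  P4=50  P5=44
Turnaround (C−A): P0=10  P1=26  P2=28  P3=16  P4=50  P5=38
Waiting times: P0=0, P1=21, P2=24, P3=2, P4=44, P5=27
Average waiting = (0+21+24+2+44+27) / 6 = 118/6 = 19.67

19.67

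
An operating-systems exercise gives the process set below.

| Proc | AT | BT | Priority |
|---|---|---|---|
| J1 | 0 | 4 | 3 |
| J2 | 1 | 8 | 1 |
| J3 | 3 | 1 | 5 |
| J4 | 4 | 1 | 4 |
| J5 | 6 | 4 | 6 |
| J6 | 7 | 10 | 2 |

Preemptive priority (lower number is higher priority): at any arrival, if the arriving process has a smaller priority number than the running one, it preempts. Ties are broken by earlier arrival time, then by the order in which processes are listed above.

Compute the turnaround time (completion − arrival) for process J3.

Schedule: | J1 0-1 | J2 1-9 | J6 9-19 | J1 19-22 | J4 22-23 | J3 23-24 | J5 24-28 |
Completion: J1=22  J2=9  J3=24  J4=23  J5=28  J6=19
Turnaround (C−A): J1=22  J2=8  J3=21  J4=19  J5=22  J6=12
Turnaround(J3) = completion − arrival = 24 − 3 = 21

21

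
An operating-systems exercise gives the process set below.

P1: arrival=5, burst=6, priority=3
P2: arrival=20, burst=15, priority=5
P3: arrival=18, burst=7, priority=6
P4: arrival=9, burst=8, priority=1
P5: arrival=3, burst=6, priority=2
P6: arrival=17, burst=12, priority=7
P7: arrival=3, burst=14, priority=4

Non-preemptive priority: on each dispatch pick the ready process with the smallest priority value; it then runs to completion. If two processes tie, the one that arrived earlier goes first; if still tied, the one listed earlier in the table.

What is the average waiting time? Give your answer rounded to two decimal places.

Gantt: | idle 0-3 | P5 3-9 | P4 9-17 | P1 17-23 | P7 23-37 | P2 37-52 | P3 52-59 | P6 59-71 |
Completion: P1=23  P2=52  P3=59  P4=17  P5=9  P6=71  P7=37
Waiting times: P1=12, P2=17, P3=34, P4=0, P5=0, P6=42, P7=20
Average waiting = (12+17+34+0+0+42+20) / 7 = 125/7 = 17.86

17.86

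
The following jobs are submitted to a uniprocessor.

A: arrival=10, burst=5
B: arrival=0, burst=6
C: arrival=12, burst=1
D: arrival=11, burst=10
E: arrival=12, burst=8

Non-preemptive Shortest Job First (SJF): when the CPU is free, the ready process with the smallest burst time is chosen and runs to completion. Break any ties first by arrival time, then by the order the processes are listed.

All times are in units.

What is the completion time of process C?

16

Schedule: | B 0-6 | idle 6-10 | A 10-15 | C 15-16 | E 16-24 | D 24-34 |
Completion: A=15  B=6  C=16  D=34  E=24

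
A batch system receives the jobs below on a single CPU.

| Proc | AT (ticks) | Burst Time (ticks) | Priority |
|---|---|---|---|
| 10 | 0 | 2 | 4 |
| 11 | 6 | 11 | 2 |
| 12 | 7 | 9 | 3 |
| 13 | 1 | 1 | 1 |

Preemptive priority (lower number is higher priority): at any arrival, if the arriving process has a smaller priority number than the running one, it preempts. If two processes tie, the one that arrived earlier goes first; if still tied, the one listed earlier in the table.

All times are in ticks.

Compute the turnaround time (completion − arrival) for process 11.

11

Timeline: | 10 0-1 | 13 1-2 | 10 2-3 | idle 3-6 | 11 6-17 | 12 17-26 |
Completion: 10=3  11=17  12=26  13=2
Turnaround (C−A): 10=3  11=11  12=19  13=1
Turnaround(11) = completion − arrival = 17 − 6 = 11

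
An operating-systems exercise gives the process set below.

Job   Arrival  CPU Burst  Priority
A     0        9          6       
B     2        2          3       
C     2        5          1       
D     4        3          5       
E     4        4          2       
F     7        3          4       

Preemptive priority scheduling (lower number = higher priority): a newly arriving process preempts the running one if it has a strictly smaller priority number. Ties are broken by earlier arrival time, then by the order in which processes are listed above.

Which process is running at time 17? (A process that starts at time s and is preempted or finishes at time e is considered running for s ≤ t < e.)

D

Schedule: | A 0-2 | C 2-7 | E 7-11 | B 11-13 | F 13-16 | D 16-19 | A 19-26 |
Completion: A=26  B=13  C=7  D=19  E=11  F=16
Turnaround (C−A): A=26  B=11  C=5  D=15  E=7  F=9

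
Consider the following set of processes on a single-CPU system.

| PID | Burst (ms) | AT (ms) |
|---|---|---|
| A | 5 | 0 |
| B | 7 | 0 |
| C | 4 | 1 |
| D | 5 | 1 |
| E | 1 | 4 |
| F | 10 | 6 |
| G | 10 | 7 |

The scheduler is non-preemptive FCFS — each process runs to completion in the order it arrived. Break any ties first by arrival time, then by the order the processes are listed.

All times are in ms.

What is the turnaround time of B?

12

Gantt: | A 0-5 | B 5-12 | C 12-16 | D 16-21 | E 21-22 | F 22-32 | G 32-42 |
Completion: A=5  B=12  C=16  D=21  E=22  F=32  G=42
Turnaround (C−A): A=5  B=12  C=15  D=20  E=18  F=26  G=35
Turnaround(B) = completion − arrival = 12 − 0 = 12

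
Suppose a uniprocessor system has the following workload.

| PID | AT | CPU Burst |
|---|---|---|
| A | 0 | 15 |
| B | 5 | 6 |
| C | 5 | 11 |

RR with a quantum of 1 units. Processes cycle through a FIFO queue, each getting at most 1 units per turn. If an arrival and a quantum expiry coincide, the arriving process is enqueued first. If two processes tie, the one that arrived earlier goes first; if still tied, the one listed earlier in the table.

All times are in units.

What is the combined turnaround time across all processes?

74

Gantt: | A 0-5 | B 5-6 | C 6-7 | A 7-8 | B 8-9 | C 9-10 | A 10-11 | B 11-12 | C 12-13 | A 13-14 | B 14-15 | C 15-16 | A 16-17 | B 17-18 | C 18-19 | A 19-20 | B 20-21 | C 21-22 | A 22-23 | C 23-24 | A 24-25 | C 25-26 | A 26-27 | C 27-28 | A 28-29 | C 29-30 | A 30-31 | C 31-32 |
Completion: A=31  B=21  C=32
Turnaround = completion − arrival: A=31, B=16, C=27
Total turnaround = 31 + 16 + 27 = 74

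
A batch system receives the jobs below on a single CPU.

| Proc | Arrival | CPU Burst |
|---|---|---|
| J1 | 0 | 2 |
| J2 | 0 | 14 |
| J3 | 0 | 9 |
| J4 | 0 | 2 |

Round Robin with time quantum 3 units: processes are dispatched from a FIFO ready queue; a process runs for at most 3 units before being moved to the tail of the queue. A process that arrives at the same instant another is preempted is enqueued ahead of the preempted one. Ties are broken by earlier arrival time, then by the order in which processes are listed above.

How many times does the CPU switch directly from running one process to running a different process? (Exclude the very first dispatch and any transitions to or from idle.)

8

Gantt: | J1 0-2 | J2 2-5 | J3 5-8 | J4 8-10 | J2 10-13 | J3 13-16 | J2 16-19 | J3 19-22 | J2 22-27 |
Completion: J1=2  J2=27  J3=22  J4=10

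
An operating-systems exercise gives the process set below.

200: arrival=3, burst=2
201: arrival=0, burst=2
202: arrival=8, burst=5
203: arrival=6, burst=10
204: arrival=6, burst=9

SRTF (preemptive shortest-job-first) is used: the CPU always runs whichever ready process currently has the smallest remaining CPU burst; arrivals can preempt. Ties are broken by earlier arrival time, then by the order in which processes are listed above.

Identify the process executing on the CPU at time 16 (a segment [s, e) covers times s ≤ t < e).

Schedule: | 201 0-2 | idle 2-3 | 200 3-5 | idle 5-6 | 204 6-8 | 202 8-13 | 204 13-20 | 203 20-30 |
Completion: 200=5  201=2  202=13  203=30  204=20
Turnaround (C−A): 200=2  201=2  202=5  203=24  204=14

204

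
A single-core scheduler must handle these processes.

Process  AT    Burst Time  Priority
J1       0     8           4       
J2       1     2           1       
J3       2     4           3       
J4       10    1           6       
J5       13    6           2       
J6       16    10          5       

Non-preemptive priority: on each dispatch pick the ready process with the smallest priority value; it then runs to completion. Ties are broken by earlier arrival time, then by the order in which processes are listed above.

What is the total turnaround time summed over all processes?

71

Schedule: | J1 0-8 | J2 8-10 | J3 10-14 | J5 14-20 | J6 20-30 | J4 30-31 |
Completion: J1=8  J2=10  J3=14  J4=31  J5=20  J6=30
Turnaround = completion − arrival: J1=8, J2=9, J3=12, J4=21, J5=7, J6=14
Total turnaround = 8 + 9 + 12 + 21 + 7 + 14 = 71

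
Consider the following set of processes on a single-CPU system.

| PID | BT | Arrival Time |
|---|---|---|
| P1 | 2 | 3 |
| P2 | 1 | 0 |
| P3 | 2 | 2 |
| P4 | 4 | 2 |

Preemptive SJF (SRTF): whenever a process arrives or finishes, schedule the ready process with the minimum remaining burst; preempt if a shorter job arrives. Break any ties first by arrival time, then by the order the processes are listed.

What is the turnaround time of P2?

Timeline: | P2 0-1 | idle 1-2 | P3 2-4 | P1 4-6 | P4 6-10 |
Completion: P1=6  P2=1  P3=4  P4=10
Turnaround(P2) = completion − arrival = 1 − 0 = 1

1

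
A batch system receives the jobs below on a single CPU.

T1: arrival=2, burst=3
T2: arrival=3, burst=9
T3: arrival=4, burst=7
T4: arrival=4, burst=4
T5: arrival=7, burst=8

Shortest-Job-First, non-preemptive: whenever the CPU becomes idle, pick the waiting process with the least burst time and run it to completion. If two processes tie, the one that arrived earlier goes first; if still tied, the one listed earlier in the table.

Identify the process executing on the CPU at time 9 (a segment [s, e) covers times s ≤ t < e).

T3

Timeline: | idle 0-2 | T1 2-5 | T4 5-9 | T3 9-16 | T5 16-24 | T2 24-33 |
Completion: T1=5  T2=33  T3=16  T4=9  T5=24
Turnaround (C−A): T1=3  T2=30  T3=12  T4=5  T5=17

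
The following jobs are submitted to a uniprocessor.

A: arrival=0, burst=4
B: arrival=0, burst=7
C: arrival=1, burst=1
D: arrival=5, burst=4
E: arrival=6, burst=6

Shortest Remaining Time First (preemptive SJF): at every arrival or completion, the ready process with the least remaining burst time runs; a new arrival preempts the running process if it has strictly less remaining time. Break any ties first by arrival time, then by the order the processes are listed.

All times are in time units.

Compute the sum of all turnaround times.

Schedule: | A 0-1 | C 1-2 | A 2-5 | D 5-9 | E 9-15 | B 15-22 |
Completion: A=5  B=22  C=2  D=9  E=15
Turnaround = completion − arrival: A=5, B=22, C=1, D=4, E=9
Total turnaround = 5 + 22 + 1 + 4 + 9 = 41

41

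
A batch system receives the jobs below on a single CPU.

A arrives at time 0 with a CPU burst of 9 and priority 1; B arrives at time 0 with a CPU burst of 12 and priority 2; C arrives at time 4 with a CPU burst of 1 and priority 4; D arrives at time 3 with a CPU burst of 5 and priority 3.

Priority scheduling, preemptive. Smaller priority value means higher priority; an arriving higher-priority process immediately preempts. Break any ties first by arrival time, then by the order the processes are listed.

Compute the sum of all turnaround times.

76

Schedule: | A 0-9 | B 9-21 | D 21-26 | C 26-27 |
Completion: A=9  B=21  C=27  D=26
Turnaround (C−A): A=9  B=21  C=23  D=23
Turnaround = completion − arrival: A=9, B=21, C=23, D=23
Total turnaround = 9 + 21 + 23 + 23 = 76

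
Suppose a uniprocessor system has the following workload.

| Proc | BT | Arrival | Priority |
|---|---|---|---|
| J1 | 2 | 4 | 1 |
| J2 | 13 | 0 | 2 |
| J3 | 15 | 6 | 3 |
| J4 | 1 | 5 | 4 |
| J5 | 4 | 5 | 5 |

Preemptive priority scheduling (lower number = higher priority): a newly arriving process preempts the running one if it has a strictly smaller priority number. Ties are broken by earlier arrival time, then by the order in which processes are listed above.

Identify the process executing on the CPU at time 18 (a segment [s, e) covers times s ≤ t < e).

Gantt: | J2 0-4 | J1 4-6 | J2 6-15 | J3 15-30 | J4 30-31 | J5 31-35 |
Completion: J1=6  J2=15  J3=30  J4=31  J5=35

J3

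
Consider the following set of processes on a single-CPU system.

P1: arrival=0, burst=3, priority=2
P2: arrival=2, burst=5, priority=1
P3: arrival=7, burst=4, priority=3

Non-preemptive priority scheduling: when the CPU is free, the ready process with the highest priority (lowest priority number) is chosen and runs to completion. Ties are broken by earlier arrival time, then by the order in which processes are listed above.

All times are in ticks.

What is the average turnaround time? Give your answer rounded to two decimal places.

4.67

Gantt: | P1 0-3 | P2 3-8 | P3 8-12 |
Completion: P1=3  P2=8  P3=12
Turnaround times: P1=3, P2=6, P3=5
Average turnaround = (3+6+5) / 3 = 14/3 = 4.67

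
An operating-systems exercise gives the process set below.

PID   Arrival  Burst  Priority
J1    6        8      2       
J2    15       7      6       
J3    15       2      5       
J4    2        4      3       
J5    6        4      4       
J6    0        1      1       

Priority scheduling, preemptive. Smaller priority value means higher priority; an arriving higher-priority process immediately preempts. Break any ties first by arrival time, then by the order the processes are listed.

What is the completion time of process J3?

20

Gantt: | J6 0-1 | idle 1-2 | J4 2-6 | J1 6-14 | J5 14-18 | J3 18-20 | J2 20-27 |
Completion: J1=14  J2=27  J3=20  J4=6  J5=18  J6=1
Turnaround (C−A): J1=8  J2=12  J3=5  J4=4  J5=12  J6=1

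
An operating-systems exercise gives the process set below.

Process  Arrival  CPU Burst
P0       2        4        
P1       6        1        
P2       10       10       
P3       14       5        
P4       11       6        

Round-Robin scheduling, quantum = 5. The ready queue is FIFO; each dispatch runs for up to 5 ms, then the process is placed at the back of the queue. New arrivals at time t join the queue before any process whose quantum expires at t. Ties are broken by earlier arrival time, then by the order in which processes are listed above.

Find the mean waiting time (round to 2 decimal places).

Schedule: | idle 0-2 | P0 2-6 | P1 6-7 | idle 7-10 | P2 10-15 | P4 15-20 | P3 20-25 | P2 25-30 | P4 30-31 |
Completion: P0=6  P1=7  P2=30  P3=25  P4=31
Turnaround (C−A): P0=4  P1=1  P2=20  P3=11  P4=20
Waiting times: P0=0, P1=0, P2=10, P3=6, P4=14
Average waiting = (0+0+10+6+14) / 5 = 30/5 = 6.00

6.00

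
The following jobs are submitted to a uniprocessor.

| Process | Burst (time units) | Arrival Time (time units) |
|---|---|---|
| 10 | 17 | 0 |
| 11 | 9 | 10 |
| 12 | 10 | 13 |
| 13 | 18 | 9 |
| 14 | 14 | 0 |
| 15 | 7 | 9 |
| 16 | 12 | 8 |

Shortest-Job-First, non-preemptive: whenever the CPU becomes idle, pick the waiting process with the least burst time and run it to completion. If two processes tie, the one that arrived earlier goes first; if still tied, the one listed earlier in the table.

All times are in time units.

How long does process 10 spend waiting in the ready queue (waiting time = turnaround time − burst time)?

52

Schedule: | 14 0-14 | 15 14-21 | 11 21-30 | 12 30-40 | 16 40-52 | 10 52-69 | 13 69-87 |
Completion: 10=69  11=30  12=40  13=87  14=14  15=21  16=52
Turnaround (C−A): 10=69  11=20  12=27  13=78  14=14  15=12  16=44
Waiting(10) = turnaround − burst = 69 − 17 = 52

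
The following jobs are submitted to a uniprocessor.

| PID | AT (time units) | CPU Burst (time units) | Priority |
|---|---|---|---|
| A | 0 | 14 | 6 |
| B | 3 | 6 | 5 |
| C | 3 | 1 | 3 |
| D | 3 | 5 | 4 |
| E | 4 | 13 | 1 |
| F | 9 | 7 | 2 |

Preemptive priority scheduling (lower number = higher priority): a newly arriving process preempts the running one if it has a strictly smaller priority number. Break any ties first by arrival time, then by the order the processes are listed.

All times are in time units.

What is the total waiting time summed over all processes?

Gantt: | A 0-3 | C 3-4 | E 4-17 | F 17-24 | D 24-29 | B 29-35 | A 35-46 |
Completion: A=46  B=35  C=4  D=29  E=17  F=24
Waiting = turnaround − burst: A=32, B=26, C=0, D=21, E=0, F=8
Total waiting = 32 + 26 + 0 + 21 + 0 + 8 = 87

87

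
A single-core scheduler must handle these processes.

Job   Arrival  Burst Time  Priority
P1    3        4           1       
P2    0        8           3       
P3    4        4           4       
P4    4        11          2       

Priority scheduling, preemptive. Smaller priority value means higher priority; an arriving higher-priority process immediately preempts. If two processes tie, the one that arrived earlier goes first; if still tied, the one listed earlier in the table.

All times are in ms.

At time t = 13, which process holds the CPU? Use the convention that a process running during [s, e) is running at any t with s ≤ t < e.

P4

Gantt: | P2 0-3 | P1 3-7 | P4 7-18 | P2 18-23 | P3 23-27 |
Completion: P1=7  P2=23  P3=27  P4=18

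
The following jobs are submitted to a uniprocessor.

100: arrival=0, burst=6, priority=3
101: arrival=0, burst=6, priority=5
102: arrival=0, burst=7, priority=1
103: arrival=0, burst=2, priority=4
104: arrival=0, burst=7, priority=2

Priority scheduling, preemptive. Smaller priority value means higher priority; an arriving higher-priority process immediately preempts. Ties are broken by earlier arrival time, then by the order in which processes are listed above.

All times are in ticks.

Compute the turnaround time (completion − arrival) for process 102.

Schedule: | 102 0-7 | 104 7-14 | 100 14-20 | 103 20-22 | 101 22-28 |
Completion: 100=20  101=28  102=7  103=22  104=14
Turnaround (C−A): 100=20  101=28  102=7  103=22  104=14
Turnaround(102) = completion − arrival = 7 − 0 = 7

7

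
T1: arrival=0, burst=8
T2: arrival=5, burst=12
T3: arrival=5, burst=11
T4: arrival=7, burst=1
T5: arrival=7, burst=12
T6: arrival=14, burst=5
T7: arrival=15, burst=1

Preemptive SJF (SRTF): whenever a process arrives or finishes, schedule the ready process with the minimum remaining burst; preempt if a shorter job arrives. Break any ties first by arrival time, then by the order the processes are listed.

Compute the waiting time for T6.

1

Schedule: | T1 0-8 | T4 8-9 | T3 9-14 | T6 14-15 | T7 15-16 | T6 16-20 | T3 20-26 | T2 26-38 | T5 38-50 |
Completion: T1=8  T2=38  T3=26  T4=9  T5=50  T6=20  T7=16
Turnaround (C−A): T1=8  T2=33  T3=21  T4=2  T5=43  T6=6  T7=1
Waiting(T6) = turnaround − burst = 6 − 5 = 1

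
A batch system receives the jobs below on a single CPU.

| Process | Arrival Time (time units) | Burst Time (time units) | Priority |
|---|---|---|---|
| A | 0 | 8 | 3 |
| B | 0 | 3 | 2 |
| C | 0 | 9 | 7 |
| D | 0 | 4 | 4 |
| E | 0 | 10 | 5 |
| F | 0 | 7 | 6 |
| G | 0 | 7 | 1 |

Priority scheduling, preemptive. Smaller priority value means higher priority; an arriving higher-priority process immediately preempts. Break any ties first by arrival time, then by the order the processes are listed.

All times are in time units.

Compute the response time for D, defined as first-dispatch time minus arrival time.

18

Timeline: | G 0-7 | B 7-10 | A 10-18 | D 18-22 | E 22-32 | F 32-39 | C 39-48 |
Completion: A=18  B=10  C=48  D=22  E=32  F=39  G=7
Response(D) = first start − arrival = 18 − 0 = 18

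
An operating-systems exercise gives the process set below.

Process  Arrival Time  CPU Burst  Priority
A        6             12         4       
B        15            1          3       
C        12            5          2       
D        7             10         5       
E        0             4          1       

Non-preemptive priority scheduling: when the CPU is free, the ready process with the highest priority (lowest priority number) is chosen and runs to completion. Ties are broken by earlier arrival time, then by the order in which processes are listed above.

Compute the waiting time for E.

Gantt: | E 0-4 | idle 4-6 | A 6-18 | C 18-23 | B 23-24 | D 24-34 |
Completion: A=18  B=24  C=23  D=34  E=4
Waiting(E) = turnaround − burst = 4 − 4 = 0

0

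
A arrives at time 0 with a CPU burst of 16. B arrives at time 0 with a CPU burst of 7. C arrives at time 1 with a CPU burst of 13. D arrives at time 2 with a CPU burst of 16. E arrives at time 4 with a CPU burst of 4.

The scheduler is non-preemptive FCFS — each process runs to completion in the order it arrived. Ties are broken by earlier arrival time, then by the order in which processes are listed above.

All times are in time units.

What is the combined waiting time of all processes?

120

Schedule: | A 0-16 | B 16-23 | C 23-36 | D 36-52 | E 52-56 |
Completion: A=16  B=23  C=36  D=52  E=56
Waiting = turnaround − burst: A=0, B=16, C=22, D=34, E=48
Total waiting = 0 + 16 + 22 + 34 + 48 = 120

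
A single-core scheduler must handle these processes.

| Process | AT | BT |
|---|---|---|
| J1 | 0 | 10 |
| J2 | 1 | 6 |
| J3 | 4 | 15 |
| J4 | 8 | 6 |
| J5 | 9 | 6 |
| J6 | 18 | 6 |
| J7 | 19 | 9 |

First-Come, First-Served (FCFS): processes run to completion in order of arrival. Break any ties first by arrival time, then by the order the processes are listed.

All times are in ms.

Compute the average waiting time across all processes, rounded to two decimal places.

Gantt: | J1 0-10 | J2 10-16 | J3 16-31 | J4 31-37 | J5 37-43 | J6 43-49 | J7 49-58 |
Completion: J1=10  J2=16  J3=31  J4=37  J5=43  J6=49  J7=58
Waiting times: J1=0, J2=9, J3=12, J4=23, J5=28, J6=25, J7=30
Average waiting = (0+9+12+23+28+25+30) / 7 = 127/7 = 18.14

18.14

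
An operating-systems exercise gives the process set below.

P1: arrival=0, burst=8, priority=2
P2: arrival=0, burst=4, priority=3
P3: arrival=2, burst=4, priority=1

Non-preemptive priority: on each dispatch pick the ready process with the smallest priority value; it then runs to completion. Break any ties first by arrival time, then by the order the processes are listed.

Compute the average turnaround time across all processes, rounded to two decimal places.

11.33

Gantt: | P1 0-8 | P3 8-12 | P2 12-16 |
Completion: P1=8  P2=16  P3=12
Turnaround (C−A): P1=8  P2=16  P3=10
Turnaround times: P1=8, P2=16, P3=10
Average turnaround = (8+16+10) / 3 = 34/3 = 11.33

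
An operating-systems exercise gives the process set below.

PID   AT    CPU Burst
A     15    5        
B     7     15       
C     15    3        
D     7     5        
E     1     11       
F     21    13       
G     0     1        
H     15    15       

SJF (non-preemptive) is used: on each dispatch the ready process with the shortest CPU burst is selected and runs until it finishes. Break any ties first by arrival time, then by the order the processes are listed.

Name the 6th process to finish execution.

F

Schedule: | G 0-1 | E 1-12 | D 12-17 | C 17-20 | A 20-25 | F 25-38 | B 38-53 | H 53-68 |
Completion: A=25  B=53  C=20  D=17  E=12  F=38  G=1  H=68
Finish order: G → E → D → C → A → F → B → H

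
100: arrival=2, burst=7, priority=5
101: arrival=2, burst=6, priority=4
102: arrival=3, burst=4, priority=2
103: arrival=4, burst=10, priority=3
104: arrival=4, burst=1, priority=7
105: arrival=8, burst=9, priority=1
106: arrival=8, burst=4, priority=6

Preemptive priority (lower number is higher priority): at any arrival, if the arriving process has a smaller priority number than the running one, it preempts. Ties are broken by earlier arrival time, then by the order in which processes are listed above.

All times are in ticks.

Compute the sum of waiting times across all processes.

Timeline: | idle 0-2 | 101 2-3 | 102 3-7 | 103 7-8 | 105 8-17 | 103 17-26 | 101 26-31 | 100 31-38 | 106 38-42 | 104 42-43 |
Completion: 100=38  101=31  102=7  103=26  104=43  105=17  106=42
Turnaround (C−A): 100=36  101=29  102=4  103=22  104=39  105=9  106=34
Waiting = turnaround − burst: 100=29, 101=23, 102=0, 103=12, 104=38, 105=0, 106=30
Total waiting = 29 + 23 + 0 + 12 + 38 + 0 + 30 = 132

132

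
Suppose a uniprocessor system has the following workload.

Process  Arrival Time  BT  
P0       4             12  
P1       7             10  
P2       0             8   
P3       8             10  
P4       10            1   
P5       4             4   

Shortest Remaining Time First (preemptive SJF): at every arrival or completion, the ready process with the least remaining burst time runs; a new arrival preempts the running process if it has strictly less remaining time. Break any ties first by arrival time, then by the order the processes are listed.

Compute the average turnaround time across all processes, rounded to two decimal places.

16.67

Gantt: | P2 0-8 | P5 8-10 | P4 10-11 | P5 11-13 | P1 13-23 | P3 23-33 | P0 33-45 |
Completion: P0=45  P1=23  P2=8  P3=33  P4=11  P5=13
Turnaround (C−A): P0=41  P1=16  P2=8  P3=25  P4=1  P5=9
Turnaround times: P0=41, P1=16, P2=8, P3=25, P4=1, P5=9
Average turnaround = (41+16+8+25+1+9) / 6 = 100/6 = 16.67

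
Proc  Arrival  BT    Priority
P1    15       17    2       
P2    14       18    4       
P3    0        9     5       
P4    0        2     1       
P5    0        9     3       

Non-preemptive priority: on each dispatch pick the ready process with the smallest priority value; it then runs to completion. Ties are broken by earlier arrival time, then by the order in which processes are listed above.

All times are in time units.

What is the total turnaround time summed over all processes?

Timeline: | P4 0-2 | P5 2-11 | P3 11-20 | P1 20-37 | P2 37-55 |
Completion: P1=37  P2=55  P3=20  P4=2  P5=11
Turnaround (C−A): P1=22  P2=41  P3=20  P4=2  P5=11
Turnaround = completion − arrival: P1=22, P2=41, P3=20, P4=2, P5=11
Total turnaround = 22 + 41 + 20 + 2 + 11 = 96

96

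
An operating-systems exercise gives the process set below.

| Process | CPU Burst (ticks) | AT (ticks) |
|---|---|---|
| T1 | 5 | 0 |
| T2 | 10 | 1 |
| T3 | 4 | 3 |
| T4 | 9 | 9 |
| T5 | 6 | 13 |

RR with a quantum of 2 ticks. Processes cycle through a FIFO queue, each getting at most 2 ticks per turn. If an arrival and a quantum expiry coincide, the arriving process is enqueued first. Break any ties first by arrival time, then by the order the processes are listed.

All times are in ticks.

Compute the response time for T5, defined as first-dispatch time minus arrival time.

Gantt: | T1 0-2 | T2 2-4 | T1 4-6 | T3 6-8 | T2 8-10 | T1 10-11 | T3 11-13 | T4 13-15 | T2 15-17 | T5 17-19 | T4 19-21 | T2 21-23 | T5 23-25 | T4 25-27 | T2 27-29 | T5 29-31 | T4 31-34 |
Completion: T1=11  T2=29  T3=13  T4=34  T5=31
Response(T5) = first start − arrival = 17 − 13 = 4

4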